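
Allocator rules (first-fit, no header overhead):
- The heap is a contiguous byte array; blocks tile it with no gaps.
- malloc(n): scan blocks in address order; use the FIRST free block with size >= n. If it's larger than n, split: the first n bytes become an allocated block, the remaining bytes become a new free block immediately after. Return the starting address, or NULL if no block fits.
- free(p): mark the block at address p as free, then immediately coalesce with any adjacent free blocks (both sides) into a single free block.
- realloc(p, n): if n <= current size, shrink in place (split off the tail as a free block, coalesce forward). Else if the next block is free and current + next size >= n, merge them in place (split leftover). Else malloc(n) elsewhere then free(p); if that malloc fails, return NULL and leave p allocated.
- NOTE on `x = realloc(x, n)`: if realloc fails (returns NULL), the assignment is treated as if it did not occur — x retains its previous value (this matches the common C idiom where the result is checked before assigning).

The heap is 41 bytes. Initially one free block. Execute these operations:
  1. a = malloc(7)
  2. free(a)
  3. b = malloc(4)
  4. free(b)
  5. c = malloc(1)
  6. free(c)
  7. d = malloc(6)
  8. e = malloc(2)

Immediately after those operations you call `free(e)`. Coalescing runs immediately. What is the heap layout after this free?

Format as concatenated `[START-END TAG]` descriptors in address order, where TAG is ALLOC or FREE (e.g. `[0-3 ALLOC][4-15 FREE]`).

Op 1: a = malloc(7) -> a = 0; heap: [0-6 ALLOC][7-40 FREE]
Op 2: free(a) -> (freed a); heap: [0-40 FREE]
Op 3: b = malloc(4) -> b = 0; heap: [0-3 ALLOC][4-40 FREE]
Op 4: free(b) -> (freed b); heap: [0-40 FREE]
Op 5: c = malloc(1) -> c = 0; heap: [0-0 ALLOC][1-40 FREE]
Op 6: free(c) -> (freed c); heap: [0-40 FREE]
Op 7: d = malloc(6) -> d = 0; heap: [0-5 ALLOC][6-40 FREE]
Op 8: e = malloc(2) -> e = 6; heap: [0-5 ALLOC][6-7 ALLOC][8-40 FREE]
free(e): e = 6 -> block [6-7 ALLOC]; mark free, coalesce with adjacent free neighbors -> [0-5 ALLOC][6-40 FREE]

Answer: [0-5 ALLOC][6-40 FREE]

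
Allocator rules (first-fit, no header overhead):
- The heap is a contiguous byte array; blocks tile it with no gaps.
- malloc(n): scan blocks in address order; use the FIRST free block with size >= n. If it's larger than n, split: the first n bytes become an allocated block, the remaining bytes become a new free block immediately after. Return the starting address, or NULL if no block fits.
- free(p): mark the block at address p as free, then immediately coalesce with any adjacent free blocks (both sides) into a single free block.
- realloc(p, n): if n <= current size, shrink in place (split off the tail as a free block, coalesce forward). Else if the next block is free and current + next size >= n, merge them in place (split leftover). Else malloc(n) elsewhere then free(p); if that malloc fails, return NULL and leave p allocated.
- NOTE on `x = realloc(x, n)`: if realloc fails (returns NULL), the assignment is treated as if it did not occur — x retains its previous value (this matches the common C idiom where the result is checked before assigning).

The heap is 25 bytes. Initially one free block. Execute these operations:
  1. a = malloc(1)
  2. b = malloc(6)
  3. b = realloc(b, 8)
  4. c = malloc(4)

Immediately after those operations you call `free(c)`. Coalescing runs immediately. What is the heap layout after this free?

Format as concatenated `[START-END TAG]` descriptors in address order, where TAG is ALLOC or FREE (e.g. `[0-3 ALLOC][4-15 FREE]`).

Op 1: a = malloc(1) -> a = 0; heap: [0-0 ALLOC][1-24 FREE]
Op 2: b = malloc(6) -> b = 1; heap: [0-0 ALLOC][1-6 ALLOC][7-24 FREE]
Op 3: b = realloc(b, 8) -> b = 1; heap: [0-0 ALLOC][1-8 ALLOC][9-24 FREE]
Op 4: c = malloc(4) -> c = 9; heap: [0-0 ALLOC][1-8 ALLOC][9-12 ALLOC][13-24 FREE]
free(c): c = 9 -> block [9-12 ALLOC]; mark free, coalesce with adjacent free neighbors -> [0-0 ALLOC][1-8 ALLOC][9-24 FREE]

Answer: [0-0 ALLOC][1-8 ALLOC][9-24 FREE]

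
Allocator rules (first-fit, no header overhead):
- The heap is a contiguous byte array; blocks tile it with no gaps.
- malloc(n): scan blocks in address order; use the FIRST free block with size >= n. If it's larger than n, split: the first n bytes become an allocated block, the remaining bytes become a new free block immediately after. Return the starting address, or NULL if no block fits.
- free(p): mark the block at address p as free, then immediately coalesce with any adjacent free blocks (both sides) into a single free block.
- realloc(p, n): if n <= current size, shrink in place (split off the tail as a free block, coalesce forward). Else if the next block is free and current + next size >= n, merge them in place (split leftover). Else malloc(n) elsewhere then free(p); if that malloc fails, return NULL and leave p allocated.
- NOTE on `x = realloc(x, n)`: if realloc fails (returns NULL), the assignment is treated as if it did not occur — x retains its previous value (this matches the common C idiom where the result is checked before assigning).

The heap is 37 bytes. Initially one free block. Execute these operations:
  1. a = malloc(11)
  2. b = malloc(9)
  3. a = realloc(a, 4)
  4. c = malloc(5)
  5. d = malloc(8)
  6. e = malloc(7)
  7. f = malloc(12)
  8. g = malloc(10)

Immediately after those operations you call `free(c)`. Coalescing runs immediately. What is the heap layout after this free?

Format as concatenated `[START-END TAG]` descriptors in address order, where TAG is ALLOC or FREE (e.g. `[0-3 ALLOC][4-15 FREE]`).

Answer: [0-3 ALLOC][4-10 FREE][11-19 ALLOC][20-27 ALLOC][28-34 ALLOC][35-36 FREE]

Derivation:
Op 1: a = malloc(11) -> a = 0; heap: [0-10 ALLOC][11-36 FREE]
Op 2: b = malloc(9) -> b = 11; heap: [0-10 ALLOC][11-19 ALLOC][20-36 FREE]
Op 3: a = realloc(a, 4) -> a = 0; heap: [0-3 ALLOC][4-10 FREE][11-19 ALLOC][20-36 FREE]
Op 4: c = malloc(5) -> c = 4; heap: [0-3 ALLOC][4-8 ALLOC][9-10 FREE][11-19 ALLOC][20-36 FREE]
Op 5: d = malloc(8) -> d = 20; heap: [0-3 ALLOC][4-8 ALLOC][9-10 FREE][11-19 ALLOC][20-27 ALLOC][28-36 FREE]
Op 6: e = malloc(7) -> e = 28; heap: [0-3 ALLOC][4-8 ALLOC][9-10 FREE][11-19 ALLOC][20-27 ALLOC][28-34 ALLOC][35-36 FREE]
Op 7: f = malloc(12) -> f = NULL; heap: [0-3 ALLOC][4-8 ALLOC][9-10 FREE][11-19 ALLOC][20-27 ALLOC][28-34 ALLOC][35-36 FREE]
Op 8: g = malloc(10) -> g = NULL; heap: [0-3 ALLOC][4-8 ALLOC][9-10 FREE][11-19 ALLOC][20-27 ALLOC][28-34 ALLOC][35-36 FREE]
free(c): c = 4 -> block [4-8 ALLOC]; mark free, coalesce with adjacent free neighbors -> [0-3 ALLOC][4-10 FREE][11-19 ALLOC][20-27 ALLOC][28-34 ALLOC][35-36 FREE]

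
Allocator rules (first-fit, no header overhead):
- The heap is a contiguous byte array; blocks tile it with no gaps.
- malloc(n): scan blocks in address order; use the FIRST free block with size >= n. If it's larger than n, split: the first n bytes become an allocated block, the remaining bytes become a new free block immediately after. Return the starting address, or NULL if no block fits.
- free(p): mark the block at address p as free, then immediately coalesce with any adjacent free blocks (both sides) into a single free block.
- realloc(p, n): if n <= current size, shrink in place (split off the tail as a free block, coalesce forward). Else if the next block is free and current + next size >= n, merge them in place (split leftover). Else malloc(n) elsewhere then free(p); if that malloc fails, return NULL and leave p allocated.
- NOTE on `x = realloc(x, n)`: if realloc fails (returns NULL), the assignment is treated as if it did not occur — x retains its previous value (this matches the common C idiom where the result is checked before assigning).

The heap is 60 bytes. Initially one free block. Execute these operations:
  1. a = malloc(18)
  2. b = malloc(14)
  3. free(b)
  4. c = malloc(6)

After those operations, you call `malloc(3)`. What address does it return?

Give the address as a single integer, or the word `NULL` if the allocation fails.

Answer: 24

Derivation:
Op 1: a = malloc(18) -> a = 0; heap: [0-17 ALLOC][18-59 FREE]
Op 2: b = malloc(14) -> b = 18; heap: [0-17 ALLOC][18-31 ALLOC][32-59 FREE]
Op 3: free(b) -> (freed b); heap: [0-17 ALLOC][18-59 FREE]
Op 4: c = malloc(6) -> c = 18; heap: [0-17 ALLOC][18-23 ALLOC][24-59 FREE]
malloc(3): first-fit scan over [0-17 ALLOC][18-23 ALLOC][24-59 FREE] -> 24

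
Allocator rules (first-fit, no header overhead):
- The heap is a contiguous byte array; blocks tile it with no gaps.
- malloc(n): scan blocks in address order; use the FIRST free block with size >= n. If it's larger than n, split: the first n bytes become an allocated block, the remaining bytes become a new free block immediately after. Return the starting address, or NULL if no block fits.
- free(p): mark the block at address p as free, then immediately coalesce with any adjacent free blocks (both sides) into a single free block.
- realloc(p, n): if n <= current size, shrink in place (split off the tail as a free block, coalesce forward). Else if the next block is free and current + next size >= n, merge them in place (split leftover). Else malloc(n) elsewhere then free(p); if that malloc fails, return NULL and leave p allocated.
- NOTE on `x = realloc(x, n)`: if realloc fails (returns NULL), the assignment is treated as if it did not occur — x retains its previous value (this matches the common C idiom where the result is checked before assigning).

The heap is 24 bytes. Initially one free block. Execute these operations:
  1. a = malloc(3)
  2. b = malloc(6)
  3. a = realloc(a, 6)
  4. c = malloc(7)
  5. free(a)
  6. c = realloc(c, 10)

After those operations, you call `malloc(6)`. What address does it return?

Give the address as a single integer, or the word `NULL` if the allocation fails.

Op 1: a = malloc(3) -> a = 0; heap: [0-2 ALLOC][3-23 FREE]
Op 2: b = malloc(6) -> b = 3; heap: [0-2 ALLOC][3-8 ALLOC][9-23 FREE]
Op 3: a = realloc(a, 6) -> a = 9; heap: [0-2 FREE][3-8 ALLOC][9-14 ALLOC][15-23 FREE]
Op 4: c = malloc(7) -> c = 15; heap: [0-2 FREE][3-8 ALLOC][9-14 ALLOC][15-21 ALLOC][22-23 FREE]
Op 5: free(a) -> (freed a); heap: [0-2 FREE][3-8 ALLOC][9-14 FREE][15-21 ALLOC][22-23 FREE]
Op 6: c = realloc(c, 10) -> NULL (c unchanged); heap: [0-2 FREE][3-8 ALLOC][9-14 FREE][15-21 ALLOC][22-23 FREE]
malloc(6): first-fit scan over [0-2 FREE][3-8 ALLOC][9-14 FREE][15-21 ALLOC][22-23 FREE] -> 9

Answer: 9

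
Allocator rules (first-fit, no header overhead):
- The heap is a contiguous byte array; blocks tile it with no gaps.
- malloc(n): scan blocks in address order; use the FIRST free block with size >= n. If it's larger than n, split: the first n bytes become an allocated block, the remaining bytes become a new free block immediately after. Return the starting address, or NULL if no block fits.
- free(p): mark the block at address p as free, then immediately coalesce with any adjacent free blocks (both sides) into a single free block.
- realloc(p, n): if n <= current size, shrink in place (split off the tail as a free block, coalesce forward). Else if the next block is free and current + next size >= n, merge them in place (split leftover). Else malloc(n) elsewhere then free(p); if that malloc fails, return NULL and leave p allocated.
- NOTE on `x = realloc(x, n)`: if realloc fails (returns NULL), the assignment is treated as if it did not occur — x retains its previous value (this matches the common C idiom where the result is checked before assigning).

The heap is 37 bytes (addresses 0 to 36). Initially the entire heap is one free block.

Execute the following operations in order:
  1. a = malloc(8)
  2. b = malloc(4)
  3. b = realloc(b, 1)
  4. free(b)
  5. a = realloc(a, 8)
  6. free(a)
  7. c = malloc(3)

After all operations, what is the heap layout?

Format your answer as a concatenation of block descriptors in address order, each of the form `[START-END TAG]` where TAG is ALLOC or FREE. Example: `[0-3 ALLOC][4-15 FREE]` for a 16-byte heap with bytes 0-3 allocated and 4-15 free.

Op 1: a = malloc(8) -> a = 0; heap: [0-7 ALLOC][8-36 FREE]
Op 2: b = malloc(4) -> b = 8; heap: [0-7 ALLOC][8-11 ALLOC][12-36 FREE]
Op 3: b = realloc(b, 1) -> b = 8; heap: [0-7 ALLOC][8-8 ALLOC][9-36 FREE]
Op 4: free(b) -> (freed b); heap: [0-7 ALLOC][8-36 FREE]
Op 5: a = realloc(a, 8) -> a = 0; heap: [0-7 ALLOC][8-36 FREE]
Op 6: free(a) -> (freed a); heap: [0-36 FREE]
Op 7: c = malloc(3) -> c = 0; heap: [0-2 ALLOC][3-36 FREE]

Answer: [0-2 ALLOC][3-36 FREE]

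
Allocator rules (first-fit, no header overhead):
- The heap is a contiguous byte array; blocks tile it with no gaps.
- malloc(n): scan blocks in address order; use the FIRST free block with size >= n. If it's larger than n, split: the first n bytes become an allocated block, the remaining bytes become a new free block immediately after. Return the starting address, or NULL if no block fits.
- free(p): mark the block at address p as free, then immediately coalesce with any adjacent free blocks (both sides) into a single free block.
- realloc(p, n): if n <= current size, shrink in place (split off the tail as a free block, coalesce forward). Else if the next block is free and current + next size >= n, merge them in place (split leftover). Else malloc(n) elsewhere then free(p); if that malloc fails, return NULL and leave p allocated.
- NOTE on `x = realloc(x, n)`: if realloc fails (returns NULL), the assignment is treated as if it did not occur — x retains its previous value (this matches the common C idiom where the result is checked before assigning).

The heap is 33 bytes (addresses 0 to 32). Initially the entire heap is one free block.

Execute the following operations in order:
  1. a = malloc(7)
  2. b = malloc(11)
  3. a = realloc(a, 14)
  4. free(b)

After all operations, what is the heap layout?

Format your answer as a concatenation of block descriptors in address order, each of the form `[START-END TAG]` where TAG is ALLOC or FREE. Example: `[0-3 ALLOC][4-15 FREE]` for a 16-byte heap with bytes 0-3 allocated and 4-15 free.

Answer: [0-17 FREE][18-31 ALLOC][32-32 FREE]

Derivation:
Op 1: a = malloc(7) -> a = 0; heap: [0-6 ALLOC][7-32 FREE]
Op 2: b = malloc(11) -> b = 7; heap: [0-6 ALLOC][7-17 ALLOC][18-32 FREE]
Op 3: a = realloc(a, 14) -> a = 18; heap: [0-6 FREE][7-17 ALLOC][18-31 ALLOC][32-32 FREE]
Op 4: free(b) -> (freed b); heap: [0-17 FREE][18-31 ALLOC][32-32 FREE]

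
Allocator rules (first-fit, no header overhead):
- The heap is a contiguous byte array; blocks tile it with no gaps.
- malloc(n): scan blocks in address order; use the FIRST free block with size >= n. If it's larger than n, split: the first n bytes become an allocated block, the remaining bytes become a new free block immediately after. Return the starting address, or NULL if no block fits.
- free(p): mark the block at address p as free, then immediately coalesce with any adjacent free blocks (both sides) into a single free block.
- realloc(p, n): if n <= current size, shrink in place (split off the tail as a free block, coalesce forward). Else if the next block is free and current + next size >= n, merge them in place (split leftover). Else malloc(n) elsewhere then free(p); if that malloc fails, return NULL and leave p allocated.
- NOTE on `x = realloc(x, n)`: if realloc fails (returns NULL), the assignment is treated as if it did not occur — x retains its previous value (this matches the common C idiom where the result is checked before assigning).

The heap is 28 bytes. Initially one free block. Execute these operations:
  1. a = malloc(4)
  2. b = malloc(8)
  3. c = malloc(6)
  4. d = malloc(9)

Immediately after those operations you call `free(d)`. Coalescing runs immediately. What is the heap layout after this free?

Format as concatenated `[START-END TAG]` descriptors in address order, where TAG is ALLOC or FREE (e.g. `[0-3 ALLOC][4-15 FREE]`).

Op 1: a = malloc(4) -> a = 0; heap: [0-3 ALLOC][4-27 FREE]
Op 2: b = malloc(8) -> b = 4; heap: [0-3 ALLOC][4-11 ALLOC][12-27 FREE]
Op 3: c = malloc(6) -> c = 12; heap: [0-3 ALLOC][4-11 ALLOC][12-17 ALLOC][18-27 FREE]
Op 4: d = malloc(9) -> d = 18; heap: [0-3 ALLOC][4-11 ALLOC][12-17 ALLOC][18-26 ALLOC][27-27 FREE]
free(d): d = 18 -> block [18-26 ALLOC]; mark free, coalesce with adjacent free neighbors -> [0-3 ALLOC][4-11 ALLOC][12-17 ALLOC][18-27 FREE]

Answer: [0-3 ALLOC][4-11 ALLOC][12-17 ALLOC][18-27 FREE]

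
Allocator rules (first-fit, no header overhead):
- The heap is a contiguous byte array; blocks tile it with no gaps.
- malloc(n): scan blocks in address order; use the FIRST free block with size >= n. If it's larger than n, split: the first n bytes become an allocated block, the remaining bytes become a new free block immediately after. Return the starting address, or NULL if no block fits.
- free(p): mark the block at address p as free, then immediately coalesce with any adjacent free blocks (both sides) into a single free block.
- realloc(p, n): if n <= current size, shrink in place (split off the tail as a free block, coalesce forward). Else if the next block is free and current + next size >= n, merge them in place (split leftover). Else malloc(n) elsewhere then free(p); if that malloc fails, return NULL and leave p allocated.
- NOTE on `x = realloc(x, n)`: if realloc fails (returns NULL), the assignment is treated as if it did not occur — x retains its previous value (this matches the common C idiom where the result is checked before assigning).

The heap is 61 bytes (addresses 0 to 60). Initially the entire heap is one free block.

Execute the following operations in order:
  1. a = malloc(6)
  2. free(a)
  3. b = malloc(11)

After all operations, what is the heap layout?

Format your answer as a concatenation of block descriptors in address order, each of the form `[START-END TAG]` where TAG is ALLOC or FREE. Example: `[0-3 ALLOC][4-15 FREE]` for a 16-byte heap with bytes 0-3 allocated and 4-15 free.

Op 1: a = malloc(6) -> a = 0; heap: [0-5 ALLOC][6-60 FREE]
Op 2: free(a) -> (freed a); heap: [0-60 FREE]
Op 3: b = malloc(11) -> b = 0; heap: [0-10 ALLOC][11-60 FREE]

Answer: [0-10 ALLOC][11-60 FREE]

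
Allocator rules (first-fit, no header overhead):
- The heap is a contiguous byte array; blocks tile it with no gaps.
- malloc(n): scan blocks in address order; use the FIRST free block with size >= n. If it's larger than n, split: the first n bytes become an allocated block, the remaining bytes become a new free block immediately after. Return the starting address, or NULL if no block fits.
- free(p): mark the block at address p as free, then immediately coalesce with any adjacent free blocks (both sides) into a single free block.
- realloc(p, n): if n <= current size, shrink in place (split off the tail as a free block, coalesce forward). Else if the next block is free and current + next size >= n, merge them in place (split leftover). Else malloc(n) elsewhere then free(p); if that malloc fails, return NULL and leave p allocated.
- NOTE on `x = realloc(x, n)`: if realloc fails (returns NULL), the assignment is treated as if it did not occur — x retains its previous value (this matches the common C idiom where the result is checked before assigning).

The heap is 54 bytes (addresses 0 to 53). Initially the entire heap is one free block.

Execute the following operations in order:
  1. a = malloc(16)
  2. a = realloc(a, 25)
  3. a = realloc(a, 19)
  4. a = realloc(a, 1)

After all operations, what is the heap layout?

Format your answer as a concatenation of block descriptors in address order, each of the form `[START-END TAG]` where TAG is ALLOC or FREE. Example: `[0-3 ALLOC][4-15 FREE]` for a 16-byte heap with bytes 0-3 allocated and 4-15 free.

Answer: [0-0 ALLOC][1-53 FREE]

Derivation:
Op 1: a = malloc(16) -> a = 0; heap: [0-15 ALLOC][16-53 FREE]
Op 2: a = realloc(a, 25) -> a = 0; heap: [0-24 ALLOC][25-53 FREE]
Op 3: a = realloc(a, 19) -> a = 0; heap: [0-18 ALLOC][19-53 FREE]
Op 4: a = realloc(a, 1) -> a = 0; heap: [0-0 ALLOC][1-53 FREE]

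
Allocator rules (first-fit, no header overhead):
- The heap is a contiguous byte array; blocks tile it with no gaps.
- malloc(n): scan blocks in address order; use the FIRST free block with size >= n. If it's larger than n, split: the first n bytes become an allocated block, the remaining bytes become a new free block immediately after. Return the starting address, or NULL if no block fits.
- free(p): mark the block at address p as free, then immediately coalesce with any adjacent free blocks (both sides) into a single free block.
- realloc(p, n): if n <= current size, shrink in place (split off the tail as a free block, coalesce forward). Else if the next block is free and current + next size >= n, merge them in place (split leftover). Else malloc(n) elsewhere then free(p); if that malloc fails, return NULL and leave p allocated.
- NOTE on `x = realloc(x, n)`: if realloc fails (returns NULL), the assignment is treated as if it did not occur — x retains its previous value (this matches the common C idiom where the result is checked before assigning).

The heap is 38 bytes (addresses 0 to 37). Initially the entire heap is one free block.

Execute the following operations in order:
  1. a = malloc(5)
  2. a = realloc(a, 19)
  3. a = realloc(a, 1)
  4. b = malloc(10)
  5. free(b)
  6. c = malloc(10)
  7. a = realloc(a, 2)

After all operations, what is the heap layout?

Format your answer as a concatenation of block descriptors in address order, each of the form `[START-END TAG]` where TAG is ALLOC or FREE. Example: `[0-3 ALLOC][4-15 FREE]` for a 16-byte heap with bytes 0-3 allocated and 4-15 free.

Op 1: a = malloc(5) -> a = 0; heap: [0-4 ALLOC][5-37 FREE]
Op 2: a = realloc(a, 19) -> a = 0; heap: [0-18 ALLOC][19-37 FREE]
Op 3: a = realloc(a, 1) -> a = 0; heap: [0-0 ALLOC][1-37 FREE]
Op 4: b = malloc(10) -> b = 1; heap: [0-0 ALLOC][1-10 ALLOC][11-37 FREE]
Op 5: free(b) -> (freed b); heap: [0-0 ALLOC][1-37 FREE]
Op 6: c = malloc(10) -> c = 1; heap: [0-0 ALLOC][1-10 ALLOC][11-37 FREE]
Op 7: a = realloc(a, 2) -> a = 11; heap: [0-0 FREE][1-10 ALLOC][11-12 ALLOC][13-37 FREE]

Answer: [0-0 FREE][1-10 ALLOC][11-12 ALLOC][13-37 FREE]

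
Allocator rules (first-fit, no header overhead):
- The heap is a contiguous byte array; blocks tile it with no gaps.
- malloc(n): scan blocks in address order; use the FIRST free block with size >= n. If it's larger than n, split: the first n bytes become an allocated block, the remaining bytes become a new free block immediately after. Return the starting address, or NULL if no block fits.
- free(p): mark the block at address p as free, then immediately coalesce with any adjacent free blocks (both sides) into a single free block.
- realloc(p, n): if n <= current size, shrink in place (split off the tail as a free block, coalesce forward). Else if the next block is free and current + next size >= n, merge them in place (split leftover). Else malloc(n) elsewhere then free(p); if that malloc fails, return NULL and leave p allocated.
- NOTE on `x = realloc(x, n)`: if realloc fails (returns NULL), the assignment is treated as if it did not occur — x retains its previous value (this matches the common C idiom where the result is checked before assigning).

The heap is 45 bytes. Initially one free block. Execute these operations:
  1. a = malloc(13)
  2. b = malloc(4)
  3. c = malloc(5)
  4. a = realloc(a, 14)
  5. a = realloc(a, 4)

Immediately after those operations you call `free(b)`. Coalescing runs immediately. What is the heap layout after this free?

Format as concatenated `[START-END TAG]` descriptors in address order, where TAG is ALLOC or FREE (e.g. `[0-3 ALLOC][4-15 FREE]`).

Op 1: a = malloc(13) -> a = 0; heap: [0-12 ALLOC][13-44 FREE]
Op 2: b = malloc(4) -> b = 13; heap: [0-12 ALLOC][13-16 ALLOC][17-44 FREE]
Op 3: c = malloc(5) -> c = 17; heap: [0-12 ALLOC][13-16 ALLOC][17-21 ALLOC][22-44 FREE]
Op 4: a = realloc(a, 14) -> a = 22; heap: [0-12 FREE][13-16 ALLOC][17-21 ALLOC][22-35 ALLOC][36-44 FREE]
Op 5: a = realloc(a, 4) -> a = 22; heap: [0-12 FREE][13-16 ALLOC][17-21 ALLOC][22-25 ALLOC][26-44 FREE]
free(b): b = 13 -> block [13-16 ALLOC]; mark free, coalesce with adjacent free neighbors -> [0-16 FREE][17-21 ALLOC][22-25 ALLOC][26-44 FREE]

Answer: [0-16 FREE][17-21 ALLOC][22-25 ALLOC][26-44 FREE]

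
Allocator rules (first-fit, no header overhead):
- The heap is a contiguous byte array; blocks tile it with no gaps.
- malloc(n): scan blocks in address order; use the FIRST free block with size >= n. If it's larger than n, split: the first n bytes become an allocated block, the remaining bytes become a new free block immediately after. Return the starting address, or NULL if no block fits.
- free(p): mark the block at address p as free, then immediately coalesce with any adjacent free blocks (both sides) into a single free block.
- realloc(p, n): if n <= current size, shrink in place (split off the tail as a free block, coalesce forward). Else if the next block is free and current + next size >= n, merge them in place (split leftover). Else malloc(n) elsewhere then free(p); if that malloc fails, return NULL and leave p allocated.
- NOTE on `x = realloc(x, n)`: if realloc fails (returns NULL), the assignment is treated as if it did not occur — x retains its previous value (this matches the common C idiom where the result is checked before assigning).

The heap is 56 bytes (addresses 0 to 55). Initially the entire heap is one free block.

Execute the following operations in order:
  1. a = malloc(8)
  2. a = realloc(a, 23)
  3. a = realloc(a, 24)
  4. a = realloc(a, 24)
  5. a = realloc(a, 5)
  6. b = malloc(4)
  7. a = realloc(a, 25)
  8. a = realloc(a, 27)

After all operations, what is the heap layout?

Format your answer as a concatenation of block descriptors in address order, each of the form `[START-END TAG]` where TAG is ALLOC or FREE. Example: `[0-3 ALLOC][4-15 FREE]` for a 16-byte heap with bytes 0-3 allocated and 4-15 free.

Answer: [0-4 FREE][5-8 ALLOC][9-35 ALLOC][36-55 FREE]

Derivation:
Op 1: a = malloc(8) -> a = 0; heap: [0-7 ALLOC][8-55 FREE]
Op 2: a = realloc(a, 23) -> a = 0; heap: [0-22 ALLOC][23-55 FREE]
Op 3: a = realloc(a, 24) -> a = 0; heap: [0-23 ALLOC][24-55 FREE]
Op 4: a = realloc(a, 24) -> a = 0; heap: [0-23 ALLOC][24-55 FREE]
Op 5: a = realloc(a, 5) -> a = 0; heap: [0-4 ALLOC][5-55 FREE]
Op 6: b = malloc(4) -> b = 5; heap: [0-4 ALLOC][5-8 ALLOC][9-55 FREE]
Op 7: a = realloc(a, 25) -> a = 9; heap: [0-4 FREE][5-8 ALLOC][9-33 ALLOC][34-55 FREE]
Op 8: a = realloc(a, 27) -> a = 9; heap: [0-4 FREE][5-8 ALLOC][9-35 ALLOC][36-55 FREE]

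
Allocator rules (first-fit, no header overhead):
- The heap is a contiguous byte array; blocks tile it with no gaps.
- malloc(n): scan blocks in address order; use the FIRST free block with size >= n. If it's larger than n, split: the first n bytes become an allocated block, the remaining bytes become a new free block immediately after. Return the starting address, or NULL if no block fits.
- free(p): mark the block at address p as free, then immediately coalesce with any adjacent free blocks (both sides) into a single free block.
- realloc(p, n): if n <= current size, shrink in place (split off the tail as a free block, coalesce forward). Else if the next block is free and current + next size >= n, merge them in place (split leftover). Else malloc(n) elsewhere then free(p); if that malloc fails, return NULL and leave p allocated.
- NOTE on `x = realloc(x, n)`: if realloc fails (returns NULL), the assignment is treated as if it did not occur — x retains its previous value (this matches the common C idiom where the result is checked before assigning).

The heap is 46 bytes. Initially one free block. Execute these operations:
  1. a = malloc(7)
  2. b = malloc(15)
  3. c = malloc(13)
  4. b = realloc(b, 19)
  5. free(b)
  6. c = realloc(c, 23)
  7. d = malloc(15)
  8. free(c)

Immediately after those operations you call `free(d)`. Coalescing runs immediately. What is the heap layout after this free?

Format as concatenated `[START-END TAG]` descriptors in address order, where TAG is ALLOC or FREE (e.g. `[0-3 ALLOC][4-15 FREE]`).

Op 1: a = malloc(7) -> a = 0; heap: [0-6 ALLOC][7-45 FREE]
Op 2: b = malloc(15) -> b = 7; heap: [0-6 ALLOC][7-21 ALLOC][22-45 FREE]
Op 3: c = malloc(13) -> c = 22; heap: [0-6 ALLOC][7-21 ALLOC][22-34 ALLOC][35-45 FREE]
Op 4: b = realloc(b, 19) -> NULL (b unchanged); heap: [0-6 ALLOC][7-21 ALLOC][22-34 ALLOC][35-45 FREE]
Op 5: free(b) -> (freed b); heap: [0-6 ALLOC][7-21 FREE][22-34 ALLOC][35-45 FREE]
Op 6: c = realloc(c, 23) -> c = 22; heap: [0-6 ALLOC][7-21 FREE][22-44 ALLOC][45-45 FREE]
Op 7: d = malloc(15) -> d = 7; heap: [0-6 ALLOC][7-21 ALLOC][22-44 ALLOC][45-45 FREE]
Op 8: free(c) -> (freed c); heap: [0-6 ALLOC][7-21 ALLOC][22-45 FREE]
free(d): d = 7 -> block [7-21 ALLOC]; mark free, coalesce with adjacent free neighbors -> [0-6 ALLOC][7-45 FREE]

Answer: [0-6 ALLOC][7-45 FREE]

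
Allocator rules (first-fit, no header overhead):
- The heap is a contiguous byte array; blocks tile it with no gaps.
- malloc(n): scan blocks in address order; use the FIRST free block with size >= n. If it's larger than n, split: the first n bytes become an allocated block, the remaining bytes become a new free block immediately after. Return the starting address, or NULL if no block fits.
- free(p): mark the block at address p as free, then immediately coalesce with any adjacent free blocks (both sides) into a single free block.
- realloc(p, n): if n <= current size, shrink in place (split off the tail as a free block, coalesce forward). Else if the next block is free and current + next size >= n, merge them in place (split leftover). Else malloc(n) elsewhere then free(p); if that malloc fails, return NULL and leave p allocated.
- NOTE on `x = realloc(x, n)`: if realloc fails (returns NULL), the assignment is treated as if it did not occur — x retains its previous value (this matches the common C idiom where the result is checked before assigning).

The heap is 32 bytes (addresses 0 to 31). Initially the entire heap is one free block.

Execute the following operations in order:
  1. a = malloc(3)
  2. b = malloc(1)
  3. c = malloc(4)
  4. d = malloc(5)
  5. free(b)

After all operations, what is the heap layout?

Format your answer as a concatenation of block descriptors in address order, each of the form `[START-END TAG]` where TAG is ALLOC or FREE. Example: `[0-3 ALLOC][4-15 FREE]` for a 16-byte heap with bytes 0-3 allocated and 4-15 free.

Op 1: a = malloc(3) -> a = 0; heap: [0-2 ALLOC][3-31 FREE]
Op 2: b = malloc(1) -> b = 3; heap: [0-2 ALLOC][3-3 ALLOC][4-31 FREE]
Op 3: c = malloc(4) -> c = 4; heap: [0-2 ALLOC][3-3 ALLOC][4-7 ALLOC][8-31 FREE]
Op 4: d = malloc(5) -> d = 8; heap: [0-2 ALLOC][3-3 ALLOC][4-7 ALLOC][8-12 ALLOC][13-31 FREE]
Op 5: free(b) -> (freed b); heap: [0-2 ALLOC][3-3 FREE][4-7 ALLOC][8-12 ALLOC][13-31 FREE]

Answer: [0-2 ALLOC][3-3 FREE][4-7 ALLOC][8-12 ALLOC][13-31 FREE]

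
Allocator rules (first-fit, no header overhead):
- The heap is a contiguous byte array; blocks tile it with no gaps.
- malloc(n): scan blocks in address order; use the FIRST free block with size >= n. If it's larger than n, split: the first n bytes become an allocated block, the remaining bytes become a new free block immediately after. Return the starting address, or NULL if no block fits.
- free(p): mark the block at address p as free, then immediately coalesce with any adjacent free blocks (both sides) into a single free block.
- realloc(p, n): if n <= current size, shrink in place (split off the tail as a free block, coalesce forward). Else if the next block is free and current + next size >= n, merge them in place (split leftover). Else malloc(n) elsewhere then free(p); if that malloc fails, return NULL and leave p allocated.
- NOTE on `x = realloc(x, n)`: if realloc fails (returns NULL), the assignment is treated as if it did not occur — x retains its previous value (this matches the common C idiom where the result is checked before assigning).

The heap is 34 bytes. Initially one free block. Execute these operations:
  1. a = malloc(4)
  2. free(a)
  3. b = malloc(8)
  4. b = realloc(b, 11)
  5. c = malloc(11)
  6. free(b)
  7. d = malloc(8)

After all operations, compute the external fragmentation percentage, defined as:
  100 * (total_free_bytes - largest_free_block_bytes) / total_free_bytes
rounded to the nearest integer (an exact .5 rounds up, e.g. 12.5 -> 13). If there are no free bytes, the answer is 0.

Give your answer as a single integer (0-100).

Answer: 20

Derivation:
Op 1: a = malloc(4) -> a = 0; heap: [0-3 ALLOC][4-33 FREE]
Op 2: free(a) -> (freed a); heap: [0-33 FREE]
Op 3: b = malloc(8) -> b = 0; heap: [0-7 ALLOC][8-33 FREE]
Op 4: b = realloc(b, 11) -> b = 0; heap: [0-10 ALLOC][11-33 FREE]
Op 5: c = malloc(11) -> c = 11; heap: [0-10 ALLOC][11-21 ALLOC][22-33 FREE]
Op 6: free(b) -> (freed b); heap: [0-10 FREE][11-21 ALLOC][22-33 FREE]
Op 7: d = malloc(8) -> d = 0; heap: [0-7 ALLOC][8-10 FREE][11-21 ALLOC][22-33 FREE]
Free blocks: [3 12] total_free=15 largest=12 -> 100*(15-12)/15 = 300/15 = 20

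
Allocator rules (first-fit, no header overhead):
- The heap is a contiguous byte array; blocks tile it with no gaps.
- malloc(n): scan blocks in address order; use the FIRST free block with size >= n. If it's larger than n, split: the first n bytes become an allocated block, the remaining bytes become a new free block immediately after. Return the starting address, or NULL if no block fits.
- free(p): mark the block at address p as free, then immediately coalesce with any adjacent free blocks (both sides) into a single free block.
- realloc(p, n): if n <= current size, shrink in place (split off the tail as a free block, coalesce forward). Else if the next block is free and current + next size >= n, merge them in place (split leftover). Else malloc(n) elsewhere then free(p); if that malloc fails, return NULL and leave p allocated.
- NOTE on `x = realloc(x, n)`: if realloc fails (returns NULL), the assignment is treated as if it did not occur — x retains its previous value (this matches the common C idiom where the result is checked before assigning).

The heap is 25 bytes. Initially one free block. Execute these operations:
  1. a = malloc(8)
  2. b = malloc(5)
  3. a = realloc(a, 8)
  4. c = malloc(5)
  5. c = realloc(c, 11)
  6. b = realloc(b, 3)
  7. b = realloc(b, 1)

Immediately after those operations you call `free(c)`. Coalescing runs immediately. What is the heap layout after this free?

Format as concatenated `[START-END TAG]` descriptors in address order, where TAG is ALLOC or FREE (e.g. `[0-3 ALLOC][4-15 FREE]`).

Answer: [0-7 ALLOC][8-8 ALLOC][9-24 FREE]

Derivation:
Op 1: a = malloc(8) -> a = 0; heap: [0-7 ALLOC][8-24 FREE]
Op 2: b = malloc(5) -> b = 8; heap: [0-7 ALLOC][8-12 ALLOC][13-24 FREE]
Op 3: a = realloc(a, 8) -> a = 0; heap: [0-7 ALLOC][8-12 ALLOC][13-24 FREE]
Op 4: c = malloc(5) -> c = 13; heap: [0-7 ALLOC][8-12 ALLOC][13-17 ALLOC][18-24 FREE]
Op 5: c = realloc(c, 11) -> c = 13; heap: [0-7 ALLOC][8-12 ALLOC][13-23 ALLOC][24-24 FREE]
Op 6: b = realloc(b, 3) -> b = 8; heap: [0-7 ALLOC][8-10 ALLOC][11-12 FREE][13-23 ALLOC][24-24 FREE]
Op 7: b = realloc(b, 1) -> b = 8; heap: [0-7 ALLOC][8-8 ALLOC][9-12 FREE][13-23 ALLOC][24-24 FREE]
free(c): c = 13 -> block [13-23 ALLOC]; mark free, coalesce with adjacent free neighbors -> [0-7 ALLOC][8-8 ALLOC][9-24 FREE]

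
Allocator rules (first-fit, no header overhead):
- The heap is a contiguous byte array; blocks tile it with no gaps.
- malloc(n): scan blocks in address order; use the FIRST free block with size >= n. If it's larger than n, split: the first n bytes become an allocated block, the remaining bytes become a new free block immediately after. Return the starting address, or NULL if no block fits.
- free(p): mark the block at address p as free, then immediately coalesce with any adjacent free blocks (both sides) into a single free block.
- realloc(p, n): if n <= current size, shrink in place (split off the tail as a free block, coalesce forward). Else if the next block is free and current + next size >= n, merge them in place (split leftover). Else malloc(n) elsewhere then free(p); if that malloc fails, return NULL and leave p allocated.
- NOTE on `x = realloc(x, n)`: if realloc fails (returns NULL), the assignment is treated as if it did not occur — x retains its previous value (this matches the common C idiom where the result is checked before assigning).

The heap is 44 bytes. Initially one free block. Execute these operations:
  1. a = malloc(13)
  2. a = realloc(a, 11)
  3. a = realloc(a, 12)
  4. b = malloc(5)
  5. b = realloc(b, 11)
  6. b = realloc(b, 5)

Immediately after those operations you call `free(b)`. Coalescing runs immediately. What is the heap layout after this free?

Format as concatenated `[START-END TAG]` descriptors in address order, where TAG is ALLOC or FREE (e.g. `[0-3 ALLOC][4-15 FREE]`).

Op 1: a = malloc(13) -> a = 0; heap: [0-12 ALLOC][13-43 FREE]
Op 2: a = realloc(a, 11) -> a = 0; heap: [0-10 ALLOC][11-43 FREE]
Op 3: a = realloc(a, 12) -> a = 0; heap: [0-11 ALLOC][12-43 FREE]
Op 4: b = malloc(5) -> b = 12; heap: [0-11 ALLOC][12-16 ALLOC][17-43 FREE]
Op 5: b = realloc(b, 11) -> b = 12; heap: [0-11 ALLOC][12-22 ALLOC][23-43 FREE]
Op 6: b = realloc(b, 5) -> b = 12; heap: [0-11 ALLOC][12-16 ALLOC][17-43 FREE]
free(b): b = 12 -> block [12-16 ALLOC]; mark free, coalesce with adjacent free neighbors -> [0-11 ALLOC][12-43 FREE]

Answer: [0-11 ALLOC][12-43 FREE]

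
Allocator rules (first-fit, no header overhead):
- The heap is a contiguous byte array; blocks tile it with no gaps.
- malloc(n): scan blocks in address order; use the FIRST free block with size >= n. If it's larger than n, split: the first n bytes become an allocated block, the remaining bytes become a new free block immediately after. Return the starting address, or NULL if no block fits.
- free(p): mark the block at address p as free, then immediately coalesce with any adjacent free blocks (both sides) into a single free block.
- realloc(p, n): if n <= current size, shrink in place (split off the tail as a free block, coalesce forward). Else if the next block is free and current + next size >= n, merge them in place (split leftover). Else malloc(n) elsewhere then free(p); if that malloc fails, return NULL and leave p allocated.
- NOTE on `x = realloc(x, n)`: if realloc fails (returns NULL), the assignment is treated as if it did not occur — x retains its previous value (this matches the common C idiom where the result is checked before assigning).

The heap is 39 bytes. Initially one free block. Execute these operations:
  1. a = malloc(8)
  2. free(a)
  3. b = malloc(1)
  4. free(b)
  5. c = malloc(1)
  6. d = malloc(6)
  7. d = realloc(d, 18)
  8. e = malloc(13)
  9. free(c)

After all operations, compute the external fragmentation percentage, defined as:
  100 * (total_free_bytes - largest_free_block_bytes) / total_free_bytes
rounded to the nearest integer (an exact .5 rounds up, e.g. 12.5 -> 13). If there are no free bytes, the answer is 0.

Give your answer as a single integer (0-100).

Op 1: a = malloc(8) -> a = 0; heap: [0-7 ALLOC][8-38 FREE]
Op 2: free(a) -> (freed a); heap: [0-38 FREE]
Op 3: b = malloc(1) -> b = 0; heap: [0-0 ALLOC][1-38 FREE]
Op 4: free(b) -> (freed b); heap: [0-38 FREE]
Op 5: c = malloc(1) -> c = 0; heap: [0-0 ALLOC][1-38 FREE]
Op 6: d = malloc(6) -> d = 1; heap: [0-0 ALLOC][1-6 ALLOC][7-38 FREE]
Op 7: d = realloc(d, 18) -> d = 1; heap: [0-0 ALLOC][1-18 ALLOC][19-38 FREE]
Op 8: e = malloc(13) -> e = 19; heap: [0-0 ALLOC][1-18 ALLOC][19-31 ALLOC][32-38 FREE]
Op 9: free(c) -> (freed c); heap: [0-0 FREE][1-18 ALLOC][19-31 ALLOC][32-38 FREE]
Free blocks: [1 7] total_free=8 largest=7 -> 100*(8-7)/8 = 100/8 = 12.5 -> rounds to 13

Answer: 13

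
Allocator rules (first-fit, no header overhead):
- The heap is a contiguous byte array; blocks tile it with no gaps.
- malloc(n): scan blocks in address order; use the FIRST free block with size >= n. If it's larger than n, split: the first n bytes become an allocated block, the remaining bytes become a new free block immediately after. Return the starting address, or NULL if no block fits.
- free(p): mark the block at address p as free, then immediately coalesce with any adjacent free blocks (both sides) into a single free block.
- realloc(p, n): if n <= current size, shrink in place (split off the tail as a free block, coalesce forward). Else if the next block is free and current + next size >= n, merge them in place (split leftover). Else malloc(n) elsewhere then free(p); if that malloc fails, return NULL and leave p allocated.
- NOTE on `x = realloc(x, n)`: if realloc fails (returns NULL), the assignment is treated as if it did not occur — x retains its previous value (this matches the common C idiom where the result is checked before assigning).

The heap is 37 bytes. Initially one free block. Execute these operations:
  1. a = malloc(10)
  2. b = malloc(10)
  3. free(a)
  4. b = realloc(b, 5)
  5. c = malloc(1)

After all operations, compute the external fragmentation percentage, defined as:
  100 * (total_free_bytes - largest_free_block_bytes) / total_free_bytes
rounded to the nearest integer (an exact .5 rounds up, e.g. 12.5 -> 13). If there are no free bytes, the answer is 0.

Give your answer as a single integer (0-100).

Answer: 29

Derivation:
Op 1: a = malloc(10) -> a = 0; heap: [0-9 ALLOC][10-36 FREE]
Op 2: b = malloc(10) -> b = 10; heap: [0-9 ALLOC][10-19 ALLOC][20-36 FREE]
Op 3: free(a) -> (freed a); heap: [0-9 FREE][10-19 ALLOC][20-36 FREE]
Op 4: b = realloc(b, 5) -> b = 10; heap: [0-9 FREE][10-14 ALLOC][15-36 FREE]
Op 5: c = malloc(1) -> c = 0; heap: [0-0 ALLOC][1-9 FREE][10-14 ALLOC][15-36 FREE]
Free blocks: [9 22] total_free=31 largest=22 -> 100*(31-22)/31 = 900/31 ≈ 29.032 -> rounds to 29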